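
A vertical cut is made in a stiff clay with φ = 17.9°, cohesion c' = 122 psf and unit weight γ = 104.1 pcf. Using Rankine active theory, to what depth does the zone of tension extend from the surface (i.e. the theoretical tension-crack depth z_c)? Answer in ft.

3.22 ft

K_a = tan²(45° − 17.9°/2) = 0.5298; √K_a = 0.7279.
The active pressure is zero where K_a γ z = 2c√K_a, so z_c = 2c/(γ√K_a) = 2×122/(104.1×0.7279) = 3.220 ft.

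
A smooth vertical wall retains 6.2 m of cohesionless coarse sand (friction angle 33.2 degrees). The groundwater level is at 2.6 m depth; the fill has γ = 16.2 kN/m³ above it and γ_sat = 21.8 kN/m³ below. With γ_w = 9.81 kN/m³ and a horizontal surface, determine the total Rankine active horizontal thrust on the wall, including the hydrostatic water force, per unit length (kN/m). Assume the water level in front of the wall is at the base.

147 kN/m

K_a = tan²(45° − φ/2) = 0.2924.
γ' = 21.8 − 9.81 = 11.99 kN/m³. Depth below WT = 3.6 m.
σ'_h at WT = K_a γ d_w = 12.31 kPa; at base = 12.31 + K_a γ' × 3.6 = 24.93 kPa.
P₁ (0–2.6 m) = ½×12.31×2.6 = 16.01. P₂ (2.6–6.2 m) = ½(12.31+24.93)×3.6 = 67.04.
P_w = ½ γ_w h₂² = 0.5×9.81×3.6² = 63.57. Total = 16.01+67.04+63.57 = 146.6 kN/m.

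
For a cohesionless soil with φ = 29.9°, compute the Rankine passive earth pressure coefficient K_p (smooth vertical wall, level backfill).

2.99

K_p = (1 + sin φ)/(1 − sin φ) = tan²(45° + 29.9°/2) = 2.988.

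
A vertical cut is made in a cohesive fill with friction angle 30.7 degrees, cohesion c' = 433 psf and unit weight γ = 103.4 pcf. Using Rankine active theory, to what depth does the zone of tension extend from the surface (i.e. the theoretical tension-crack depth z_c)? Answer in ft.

K_a = tan²(45° − 30.7°/2) = 0.3240; √K_a = 0.5692.
The active pressure is zero where K_a γ z = 2c√K_a, so z_c = 2c/(γ√K_a) = 2×433/(103.4×0.5692) = 14.71 ft.

14.7 ft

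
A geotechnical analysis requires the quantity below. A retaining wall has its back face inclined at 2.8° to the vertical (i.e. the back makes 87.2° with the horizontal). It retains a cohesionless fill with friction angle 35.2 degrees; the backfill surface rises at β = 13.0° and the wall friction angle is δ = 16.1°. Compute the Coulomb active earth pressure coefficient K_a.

0.309

K_a = sin²(α+φ) / [sin²α · sin(α−δ) · (1 + √{sin(φ+δ)sin(φ−β) / (sin(α−δ)sin(α+β))})²].
With α = 87.2°, φ = 35.2°, δ = 16.1°, β = 13.0°: K_a = 0.3093.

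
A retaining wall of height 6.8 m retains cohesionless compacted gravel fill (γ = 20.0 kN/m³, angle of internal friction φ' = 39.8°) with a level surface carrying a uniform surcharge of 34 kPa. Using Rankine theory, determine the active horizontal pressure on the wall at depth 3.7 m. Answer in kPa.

K_a = (1 − sin φ)/(1 + sin φ) = 0.2194.
σ_v = γz + q = 20.0 × 3.7 + 34 = 108.0 kPa.
σ_h = K_a σ_v = 0.2194 × 108.0 = 23.70 kPa.

23.7 kPa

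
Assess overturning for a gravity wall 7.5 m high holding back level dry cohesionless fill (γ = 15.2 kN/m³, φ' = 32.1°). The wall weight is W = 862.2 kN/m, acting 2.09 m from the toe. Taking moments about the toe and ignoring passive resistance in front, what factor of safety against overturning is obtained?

K_a = tan²(45° − 32.1°/2) = 0.3060.
P_a = ½K_aγH² = 0.5×0.3060×15.2×7.5² = 130.8 kN/m, acting at H/3 = 2.500 m above the base.
Overturning moment M_o = P_a × H/3 = 130.8 × 2.500 = 327.0.
Resisting moment M_r = W × 2.09 = 862.2 × 2.09 = 1802.
FS_overturning = M_r/M_o = 1802/327.0 = 5.510.

5.51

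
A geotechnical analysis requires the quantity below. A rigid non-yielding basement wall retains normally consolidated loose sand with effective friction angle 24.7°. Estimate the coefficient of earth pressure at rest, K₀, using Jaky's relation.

K₀ = 1 − sin φ' = 1 − sin 24.7° = 0.5821.

0.582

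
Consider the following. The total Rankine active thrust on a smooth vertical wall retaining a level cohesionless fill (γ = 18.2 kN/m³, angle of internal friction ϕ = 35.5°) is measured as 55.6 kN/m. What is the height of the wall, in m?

4.80 m

K_a = 0.2653. P_a = ½ K_a γ H² ⇒ H = √(2P_a/(K_a γ)).
H = √(2×55.6/(0.2653×18.2)) = 4.799 m.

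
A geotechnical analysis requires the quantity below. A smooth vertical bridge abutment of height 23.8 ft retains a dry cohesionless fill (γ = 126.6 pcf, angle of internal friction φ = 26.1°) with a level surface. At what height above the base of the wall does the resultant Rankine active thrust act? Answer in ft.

K_a = 0.3889.
The pressure distribution is triangular, so the resultant acts at H/3 above the base = 23.8/3 = 7.933 ft.

7.93 ft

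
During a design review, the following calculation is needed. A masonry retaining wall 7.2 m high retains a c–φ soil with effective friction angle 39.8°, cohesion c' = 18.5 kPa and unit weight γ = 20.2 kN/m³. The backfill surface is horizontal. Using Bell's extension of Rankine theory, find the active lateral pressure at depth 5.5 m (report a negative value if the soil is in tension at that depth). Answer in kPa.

K_a = (1 − sin φ)/(1 + sin φ) = 0.2194.
σ_a = K_a γ z − 2c√K_a = 0.2194×20.2×5.5 − 2×18.5×0.4684 = 7.047 kPa.

7.05 kPa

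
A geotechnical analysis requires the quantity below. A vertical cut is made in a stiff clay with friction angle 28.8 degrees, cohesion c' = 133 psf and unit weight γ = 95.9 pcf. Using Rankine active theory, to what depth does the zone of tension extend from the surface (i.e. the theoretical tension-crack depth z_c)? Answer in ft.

4.69 ft

K_a = tan²(45° − 28.8°/2) = 0.3498; √K_a = 0.5914.
The active pressure is zero where K_a γ z = 2c√K_a, so z_c = 2c/(γ√K_a) = 2×133/(95.9×0.5914) = 4.690 ft.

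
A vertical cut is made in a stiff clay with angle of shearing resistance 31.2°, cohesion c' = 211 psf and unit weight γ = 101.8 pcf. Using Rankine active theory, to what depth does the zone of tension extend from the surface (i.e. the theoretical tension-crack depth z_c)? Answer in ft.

7.36 ft

K_a = tan²(45° − 31.2°/2) = 0.3175; √K_a = 0.5635.
The active pressure is zero where K_a γ z = 2c√K_a, so z_c = 2c/(γ√K_a) = 2×211/(101.8×0.5635) = 7.357 ft.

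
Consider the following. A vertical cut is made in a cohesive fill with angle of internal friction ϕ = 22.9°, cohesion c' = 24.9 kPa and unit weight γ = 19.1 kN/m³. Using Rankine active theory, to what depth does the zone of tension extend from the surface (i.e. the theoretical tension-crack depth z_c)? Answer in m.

K_a = tan²(45° − 22.9°/2) = 0.4398; √K_a = 0.6631.
The active pressure is zero where K_a γ z = 2c√K_a, so z_c = 2c/(γ√K_a) = 2×24.9/(19.1×0.6631) = 3.932 m.

3.93 m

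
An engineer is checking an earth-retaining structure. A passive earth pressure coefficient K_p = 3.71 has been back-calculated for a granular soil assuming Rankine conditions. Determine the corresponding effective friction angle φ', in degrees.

K_p = (1+sin φ)/(1−sin φ) ⇒ sin φ = (K_p − 1)/(K_p + 1) = 0.5754.
φ = arcsin(0.5754) = 35.13°.

35.1°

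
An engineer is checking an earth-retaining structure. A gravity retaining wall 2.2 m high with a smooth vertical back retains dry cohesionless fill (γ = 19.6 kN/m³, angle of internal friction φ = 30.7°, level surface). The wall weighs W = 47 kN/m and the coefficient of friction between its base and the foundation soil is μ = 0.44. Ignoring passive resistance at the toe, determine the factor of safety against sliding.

K_a = tan²(45° − 30.7°/2) = 0.3240.
P_a = ½K_aγH² = 0.5×0.3240×19.6×2.2² = 15.37 kN/m, acting at H/3 = 0.7333 m above the base.
FS_sliding = μW / P_a = 0.44×47 / 15.37 = 1.346.

1.35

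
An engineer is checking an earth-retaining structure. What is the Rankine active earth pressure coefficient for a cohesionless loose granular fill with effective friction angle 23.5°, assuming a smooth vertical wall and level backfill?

K_a = (1 − sin φ)/(1 + sin φ) = (1 − sin 23.5°)/(1 + sin 23.5°) = 0.4298.

0.430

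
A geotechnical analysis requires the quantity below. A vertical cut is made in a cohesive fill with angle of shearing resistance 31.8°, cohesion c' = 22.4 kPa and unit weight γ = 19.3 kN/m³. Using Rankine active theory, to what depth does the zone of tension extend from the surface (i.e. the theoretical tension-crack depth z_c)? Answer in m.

K_a = tan²(45° − 31.8°/2) = 0.3098; √K_a = 0.5566.
The active pressure is zero where K_a γ z = 2c√K_a, so z_c = 2c/(γ√K_a) = 2×22.4/(19.3×0.5566) = 4.170 m.

4.17 m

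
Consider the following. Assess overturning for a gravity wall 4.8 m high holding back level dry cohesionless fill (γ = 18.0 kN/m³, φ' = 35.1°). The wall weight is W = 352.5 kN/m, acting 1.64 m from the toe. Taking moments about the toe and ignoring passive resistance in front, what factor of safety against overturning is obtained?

K_a = tan²(45° − 35.1°/2) = 0.2698.
P_a = ½K_aγH² = 0.5×0.2698×18.0×4.8² = 55.95 kN/m, acting at H/3 = 1.600 m above the base.
Overturning moment M_o = P_a × H/3 = 55.95 × 1.600 = 89.53.
Resisting moment M_r = W × 1.64 = 352.5 × 1.64 = 578.1.
FS_overturning = M_r/M_o = 578.1/89.53 = 6.457.

6.46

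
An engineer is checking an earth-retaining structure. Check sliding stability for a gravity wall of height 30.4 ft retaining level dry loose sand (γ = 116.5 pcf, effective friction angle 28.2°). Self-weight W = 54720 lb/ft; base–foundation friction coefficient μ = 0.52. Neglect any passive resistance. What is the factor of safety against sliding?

1.48

K_a = tan²(45° − 28.2°/2) = 0.3582.
P_a = ½K_aγH² = 0.5×0.3582×116.5×30.4² = 19280 lb/ft, acting at H/3 = 10.13 ft above the base.
FS_sliding = μW / P_a = 0.52×54720 / 19280 = 1.476.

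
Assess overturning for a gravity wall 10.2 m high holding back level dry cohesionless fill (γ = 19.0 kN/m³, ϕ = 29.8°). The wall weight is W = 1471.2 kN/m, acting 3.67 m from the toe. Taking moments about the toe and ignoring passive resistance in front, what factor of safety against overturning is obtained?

K_a = tan²(45° − 29.8°/2) = 0.3360.
P_a = ½K_aγH² = 0.5×0.3360×19.0×10.2² = 332.1 kN/m, acting at H/3 = 3.400 m above the base.
Overturning moment M_o = P_a × H/3 = 332.1 × 3.400 = 1129.
Resisting moment M_r = W × 3.67 = 1471.2 × 3.67 = 5399.
FS_overturning = M_r/M_o = 5399/1129 = 4.781.

4.78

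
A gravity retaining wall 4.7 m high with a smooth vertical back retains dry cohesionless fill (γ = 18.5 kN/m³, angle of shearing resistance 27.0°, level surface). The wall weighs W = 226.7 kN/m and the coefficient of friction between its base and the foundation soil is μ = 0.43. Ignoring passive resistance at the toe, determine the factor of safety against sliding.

K_a = tan²(45° − 27.0°/2) = 0.3755.
P_a = ½K_aγH² = 0.5×0.3755×18.5×4.7² = 76.73 kN/m, acting at H/3 = 1.567 m above the base.
FS_sliding = μW / P_a = 0.43×226.7 / 76.73 = 1.270.

1.27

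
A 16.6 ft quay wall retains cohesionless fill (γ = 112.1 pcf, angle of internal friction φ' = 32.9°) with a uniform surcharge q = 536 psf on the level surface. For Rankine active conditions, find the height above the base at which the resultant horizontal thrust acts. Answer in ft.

6.54 ft

K_a = 0.2960.
Triangular part P₁ = ½K_aγH² = 4572 at H/3 = 5.533 ft; rectangular part P₂ = K_a q H = 2634 at H/2 = 8.300 ft.
ȳ = (P₁·5.533 + P₂·8.300)/(P₁+P₂) = 6.545 ft.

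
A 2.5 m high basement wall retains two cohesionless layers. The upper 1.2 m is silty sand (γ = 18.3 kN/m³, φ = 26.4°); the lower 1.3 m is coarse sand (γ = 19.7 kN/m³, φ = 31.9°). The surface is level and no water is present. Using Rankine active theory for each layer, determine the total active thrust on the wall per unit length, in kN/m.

K_a1 = tan²(45°−26.4°/2) = 0.3844; K_a2 = tan²(45°−31.9°/2) = 0.3085.
Layer 1: σ at base = K_a1 γ₁ h₁ = 8.442 kPa; P₁ = ½×8.442×1.2 = 5.065.
Layer 2: σ_v at top = γ₁h₁ = 21.96; σ_h top = K_a2×21.96 = 6.775; σ_h base = K_a2×(21.96+19.7×1.3) = 14.68.
P₂ = ½(6.775+14.68)×1.3 = 13.94. Total P_a = 5.065+13.94 = 19.01 kN/m.

19.0 kN/m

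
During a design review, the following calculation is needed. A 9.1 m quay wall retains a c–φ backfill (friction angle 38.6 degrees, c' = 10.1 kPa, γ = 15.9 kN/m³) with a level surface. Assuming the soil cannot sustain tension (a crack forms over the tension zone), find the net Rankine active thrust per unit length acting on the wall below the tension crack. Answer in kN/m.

76.8 kN/m

K_a = 0.2316; √K_a = 0.4813.
Tension-crack depth z_c = 2c/(γ√K_a) = 2×10.1/(15.9×0.4813) = 2.640 m.
σ_a at base = K_a γ H − 2c√K_a = 0.2316×15.9×9.1 − 2×10.1×0.4813 = 23.79 kPa.
P_a = ½ × 23.79 × (H − z_c) = 0.5×23.79×6.460 = 76.85 kN/m.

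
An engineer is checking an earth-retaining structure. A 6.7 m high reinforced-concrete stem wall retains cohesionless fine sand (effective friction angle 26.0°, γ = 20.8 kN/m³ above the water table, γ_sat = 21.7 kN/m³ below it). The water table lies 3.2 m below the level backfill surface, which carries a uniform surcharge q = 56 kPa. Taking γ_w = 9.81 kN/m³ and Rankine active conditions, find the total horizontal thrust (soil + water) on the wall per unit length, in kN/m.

368 kN/m

K_a = tan²(45° − φ/2) = 0.3905.
γ' = 21.7 − 9.81 = 11.89 kN/m³. h₂ = H − d_w = 3.5 m.
σ'_h: at surface K_a·q = 21.87; at WT K_a(q+γd_w) = 47.85; at base K_a(q+γd_w+γ'h₂) = 64.10 kPa.
P₁ = ½(21.87+47.85)×3.2 = 111.6; P₂ = ½(47.85+64.10)×3.5 = 195.9; P_w = ½γ_w h₂² = 60.09.
Total = 111.6+195.9+60.09 = 367.6 kN/m.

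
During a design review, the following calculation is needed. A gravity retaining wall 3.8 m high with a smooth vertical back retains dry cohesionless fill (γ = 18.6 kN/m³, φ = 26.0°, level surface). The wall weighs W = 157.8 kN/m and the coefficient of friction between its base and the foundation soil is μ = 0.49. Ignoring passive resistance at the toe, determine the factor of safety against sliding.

K_a = tan²(45° − 26.0°/2) = 0.3905.
P_a = ½K_aγH² = 0.5×0.3905×18.6×3.8² = 52.44 kN/m, acting at H/3 = 1.267 m above the base.
FS_sliding = μW / P_a = 0.49×157.8 / 52.44 = 1.475.

1.47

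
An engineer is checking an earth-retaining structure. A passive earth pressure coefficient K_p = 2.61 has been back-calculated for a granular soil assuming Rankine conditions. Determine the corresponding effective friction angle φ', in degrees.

26.5°

K_p = (1+sin φ)/(1−sin φ) ⇒ sin φ = (K_p − 1)/(K_p + 1) = 0.4460.
φ = arcsin(0.4460) = 26.49°.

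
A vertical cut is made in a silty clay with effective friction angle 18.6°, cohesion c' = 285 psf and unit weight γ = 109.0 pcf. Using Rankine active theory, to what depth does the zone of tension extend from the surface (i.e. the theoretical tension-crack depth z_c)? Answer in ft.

7.28 ft

K_a = tan²(45° − 18.6°/2) = 0.5163; √K_a = 0.7186.
The active pressure is zero where K_a γ z = 2c√K_a, so z_c = 2c/(γ√K_a) = 2×285/(109.0×0.7186) = 7.277 ft.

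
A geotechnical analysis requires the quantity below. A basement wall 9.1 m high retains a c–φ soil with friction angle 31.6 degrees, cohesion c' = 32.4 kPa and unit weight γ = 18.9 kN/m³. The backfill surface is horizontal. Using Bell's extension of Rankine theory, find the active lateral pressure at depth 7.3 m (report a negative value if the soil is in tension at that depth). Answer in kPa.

K_a = (1 − sin φ)/(1 + sin φ) = 0.3123.
σ_a = K_a γ z − 2c√K_a = 0.3123×18.9×7.3 − 2×32.4×0.5589 = 6.879 kPa.

6.88 kPa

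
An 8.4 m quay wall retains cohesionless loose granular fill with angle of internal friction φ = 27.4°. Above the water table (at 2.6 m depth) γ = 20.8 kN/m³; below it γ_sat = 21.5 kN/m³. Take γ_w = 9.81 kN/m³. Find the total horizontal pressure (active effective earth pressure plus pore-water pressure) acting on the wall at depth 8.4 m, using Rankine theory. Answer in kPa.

K_a = (1 − sin φ)/(1 + sin φ) = 0.3697.
γ' = 21.5 − 9.81 = 11.69 kN/m³.
Effective vertical stress at 8.4 m: σ'_v = 20.8×2.6 + 11.69×5.80 = 121.9 kPa.
σ'_h = K_a σ'_v = 0.3697 × 121.9 = 45.06 kPa; u = γ_w × 5.80 = 56.90 kPa.
Total σ_h = 45.06 + 56.90 = 102.0 kPa.

102 kPa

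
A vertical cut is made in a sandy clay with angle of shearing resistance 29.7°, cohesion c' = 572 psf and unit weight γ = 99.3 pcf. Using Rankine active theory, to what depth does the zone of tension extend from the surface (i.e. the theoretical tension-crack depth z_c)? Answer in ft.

K_a = tan²(45° − 29.7°/2) = 0.3374; √K_a = 0.5808.
The active pressure is zero where K_a γ z = 2c√K_a, so z_c = 2c/(γ√K_a) = 2×572/(99.3×0.5808) = 19.83 ft.

19.8 ft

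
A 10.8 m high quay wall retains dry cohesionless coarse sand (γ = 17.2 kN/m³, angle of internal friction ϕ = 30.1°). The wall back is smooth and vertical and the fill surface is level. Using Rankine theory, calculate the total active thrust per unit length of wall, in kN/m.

K_a = tan²(45° − φ/2) = 0.3320.
P_a = ½ K_a γ H² = 0.5 × 0.3320 × 17.2 × 10.8² = 333.0 kN/m.

333 kN/m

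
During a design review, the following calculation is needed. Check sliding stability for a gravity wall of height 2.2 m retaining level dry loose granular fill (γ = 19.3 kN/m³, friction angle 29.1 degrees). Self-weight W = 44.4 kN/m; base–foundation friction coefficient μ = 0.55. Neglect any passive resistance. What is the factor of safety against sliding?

K_a = tan²(45° − 29.1°/2) = 0.3456.
P_a = ½K_aγH² = 0.5×0.3456×19.3×2.2² = 16.14 kN/m, acting at H/3 = 0.7333 m above the base.
FS_sliding = μW / P_a = 0.55×44.4 / 16.14 = 1.513.

1.51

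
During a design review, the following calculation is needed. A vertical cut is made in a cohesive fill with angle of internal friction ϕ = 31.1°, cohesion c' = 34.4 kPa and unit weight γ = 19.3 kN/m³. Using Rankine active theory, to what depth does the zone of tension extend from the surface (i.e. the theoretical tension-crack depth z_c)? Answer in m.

K_a = tan²(45° − 31.1°/2) = 0.3188; √K_a = 0.5646.
The active pressure is zero where K_a γ z = 2c√K_a, so z_c = 2c/(γ√K_a) = 2×34.4/(19.3×0.5646) = 6.314 m.

6.31 m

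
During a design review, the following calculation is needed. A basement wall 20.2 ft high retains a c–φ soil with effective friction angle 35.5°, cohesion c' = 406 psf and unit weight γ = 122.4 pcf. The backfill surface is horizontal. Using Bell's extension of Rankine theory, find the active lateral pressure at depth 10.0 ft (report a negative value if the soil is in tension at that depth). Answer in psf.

-93.5 psf

K_a = (1 − sin φ)/(1 + sin φ) = 0.2653.
σ_a = K_a γ z − 2c√K_a = 0.2653×122.4×10.0 − 2×406×0.5150 = -93.53 psf.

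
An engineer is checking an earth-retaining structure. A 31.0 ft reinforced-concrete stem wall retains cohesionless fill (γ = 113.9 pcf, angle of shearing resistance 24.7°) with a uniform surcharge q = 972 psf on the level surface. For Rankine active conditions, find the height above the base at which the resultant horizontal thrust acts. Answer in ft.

K_a = 0.4106.
Triangular part P₁ = ½K_aγH² = 22470 at H/3 = 10.33 ft; rectangular part P₂ = K_a q H = 12370 at H/2 = 15.50 ft.
ȳ = (P₁·10.33 + P₂·15.50)/(P₁+P₂) = 12.17 ft.

12.2 ft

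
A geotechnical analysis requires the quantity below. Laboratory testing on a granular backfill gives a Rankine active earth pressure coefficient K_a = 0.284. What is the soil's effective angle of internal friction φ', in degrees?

33.9°

K_a = tan²(45° − φ/2) ⇒ 45° − φ/2 = arctan(√0.284) = 28.05°.
φ = 2(45° − 28.05°) = 33.89°.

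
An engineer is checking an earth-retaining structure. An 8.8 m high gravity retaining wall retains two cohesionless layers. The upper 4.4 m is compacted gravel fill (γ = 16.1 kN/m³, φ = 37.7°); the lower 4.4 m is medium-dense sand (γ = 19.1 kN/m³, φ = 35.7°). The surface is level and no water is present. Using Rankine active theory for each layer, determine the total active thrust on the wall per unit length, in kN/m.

K_a1 = tan²(45°−37.7°/2) = 0.2411; K_a2 = tan²(45°−35.7°/2) = 0.2630.
Layer 1: σ at base = K_a1 γ₁ h₁ = 17.08 kPa; P₁ = ½×17.08×4.4 = 37.57.
Layer 2: σ_v at top = γ₁h₁ = 70.84; σ_h top = K_a2×70.84 = 18.63; σ_h base = K_a2×(70.84+19.1×4.4) = 40.73.
P₂ = ½(18.63+40.73)×4.4 = 130.6. Total P_a = 37.57+130.6 = 168.2 kN/m.

168 kN/m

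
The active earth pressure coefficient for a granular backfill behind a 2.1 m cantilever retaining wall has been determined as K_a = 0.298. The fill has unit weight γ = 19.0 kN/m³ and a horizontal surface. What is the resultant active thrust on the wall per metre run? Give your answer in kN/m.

P = ½ K_a γ H² = 0.5 × 0.298 × 19.0 × 2.1² = 12.48 kN/m.

12.5 kN/m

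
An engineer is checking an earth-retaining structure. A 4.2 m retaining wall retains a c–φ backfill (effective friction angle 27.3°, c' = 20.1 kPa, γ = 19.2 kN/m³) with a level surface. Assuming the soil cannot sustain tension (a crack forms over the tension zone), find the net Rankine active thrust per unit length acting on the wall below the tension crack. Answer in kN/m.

K_a = 0.3711; √K_a = 0.6092.
Tension-crack depth z_c = 2c/(γ√K_a) = 2×20.1/(19.2×0.6092) = 3.437 m.
σ_a at base = K_a γ H − 2c√K_a = 0.3711×19.2×4.2 − 2×20.1×0.6092 = 5.438 kPa.
P_a = ½ × 5.438 × (H − z_c) = 0.5×5.438×0.7631 = 2.075 kN/m.

2.07 kN/m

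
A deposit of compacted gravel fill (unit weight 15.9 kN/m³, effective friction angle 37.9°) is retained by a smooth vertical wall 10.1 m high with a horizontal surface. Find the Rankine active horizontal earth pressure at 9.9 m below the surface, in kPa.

K_a = (1 − sin φ)/(1 + sin φ) = 0.2389.
σ_h = K_a γ z = 0.2389 × 15.9 × 9.9 = 37.61 kPa.

37.6 kPa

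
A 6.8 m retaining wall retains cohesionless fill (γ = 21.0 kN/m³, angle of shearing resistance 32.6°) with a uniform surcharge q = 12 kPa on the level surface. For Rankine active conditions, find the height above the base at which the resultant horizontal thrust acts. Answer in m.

K_a = 0.2997.
Triangular part P₁ = ½K_aγH² = 145.5 at H/3 = 2.267 m; rectangular part P₂ = K_a q H = 24.46 at H/2 = 3.400 m.
ȳ = (P₁·2.267 + P₂·3.400)/(P₁+P₂) = 2.430 m.

2.43 m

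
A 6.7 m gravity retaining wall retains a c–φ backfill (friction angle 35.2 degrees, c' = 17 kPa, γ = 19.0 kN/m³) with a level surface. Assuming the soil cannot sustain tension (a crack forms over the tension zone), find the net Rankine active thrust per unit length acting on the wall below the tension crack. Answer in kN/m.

26.9 kN/m

K_a = 0.2687; √K_a = 0.5184.
Tension-crack depth z_c = 2c/(γ√K_a) = 2×17/(19.0×0.5184) = 3.452 m.
σ_a at base = K_a γ H − 2c√K_a = 0.2687×19.0×6.7 − 2×17×0.5184 = 16.58 kPa.
P_a = ½ × 16.58 × (H − z_c) = 0.5×16.58×3.248 = 26.92 kN/m.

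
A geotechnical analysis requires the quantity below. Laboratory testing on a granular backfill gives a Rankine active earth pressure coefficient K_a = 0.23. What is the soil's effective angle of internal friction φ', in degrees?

K_a = tan²(45° − φ/2) ⇒ 45° − φ/2 = arctan(√0.23) = 25.62°.
φ = 2(45° − 25.62°) = 38.76°.

38.8°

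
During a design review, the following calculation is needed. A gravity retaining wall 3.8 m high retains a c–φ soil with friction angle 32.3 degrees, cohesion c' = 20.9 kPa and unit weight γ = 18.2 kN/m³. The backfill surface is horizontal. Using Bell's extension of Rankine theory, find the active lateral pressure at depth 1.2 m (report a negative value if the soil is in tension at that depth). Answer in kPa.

K_a = (1 − sin φ)/(1 + sin φ) = 0.3035.
σ_a = K_a γ z − 2c√K_a = 0.3035×18.2×1.2 − 2×20.9×0.5509 = -16.40 kPa.

-16.4 kPa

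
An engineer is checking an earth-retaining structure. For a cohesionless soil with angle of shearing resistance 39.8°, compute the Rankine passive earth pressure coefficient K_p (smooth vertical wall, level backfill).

K_p = (1 + sin φ)/(1 − sin φ) = tan²(45° + 39.8°/2) = 4.557.

4.56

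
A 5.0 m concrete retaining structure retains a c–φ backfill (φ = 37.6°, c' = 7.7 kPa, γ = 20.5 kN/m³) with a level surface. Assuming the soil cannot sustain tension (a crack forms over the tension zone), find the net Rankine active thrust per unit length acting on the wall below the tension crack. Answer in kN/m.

K_a = 0.2421; √K_a = 0.4921.
Tension-crack depth z_c = 2c/(γ√K_a) = 2×7.7/(20.5×0.4921) = 1.527 m.
σ_a at base = K_a γ H − 2c√K_a = 0.2421×20.5×5.0 − 2×7.7×0.4921 = 17.24 kPa.
P_a = ½ × 17.24 × (H − z_c) = 0.5×17.24×3.473 = 29.94 kN/m.

29.9 kN/m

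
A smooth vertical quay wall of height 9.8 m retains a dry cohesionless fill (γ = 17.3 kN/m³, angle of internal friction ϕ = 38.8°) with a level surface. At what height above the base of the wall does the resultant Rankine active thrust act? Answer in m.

3.27 m

K_a = 0.2296.
The pressure distribution is triangular, so the resultant acts at H/3 above the base = 9.8/3 = 3.267 m.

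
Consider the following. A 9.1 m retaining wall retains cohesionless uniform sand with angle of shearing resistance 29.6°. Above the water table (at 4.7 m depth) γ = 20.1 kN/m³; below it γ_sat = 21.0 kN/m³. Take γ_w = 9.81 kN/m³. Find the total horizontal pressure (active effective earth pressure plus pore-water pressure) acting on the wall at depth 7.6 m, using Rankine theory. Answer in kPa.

71.4 kPa

K_a = (1 − sin φ)/(1 + sin φ) = 0.3387.
γ' = 21.0 − 9.81 = 11.19 kN/m³.
Effective vertical stress at 7.6 m: σ'_v = 20.1×4.7 + 11.19×2.90 = 126.9 kPa.
σ'_h = K_a σ'_v = 0.3387 × 126.9 = 42.99 kPa; u = γ_w × 2.90 = 28.45 kPa.
Total σ_h = 42.99 + 28.45 = 71.44 kPa.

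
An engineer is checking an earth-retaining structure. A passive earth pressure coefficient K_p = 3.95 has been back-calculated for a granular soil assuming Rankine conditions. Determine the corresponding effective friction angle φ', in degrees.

36.6°

K_p = (1+sin φ)/(1−sin φ) ⇒ sin φ = (K_p − 1)/(K_p + 1) = 0.5960.
φ = arcsin(0.5960) = 36.58°.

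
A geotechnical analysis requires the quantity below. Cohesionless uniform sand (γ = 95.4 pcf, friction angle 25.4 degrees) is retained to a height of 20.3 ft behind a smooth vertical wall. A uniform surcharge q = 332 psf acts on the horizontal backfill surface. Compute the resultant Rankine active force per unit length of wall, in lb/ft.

K_a = tan²(45° − φ/2) = 0.3996.
Soil triangle: ½ K_a γ H² = 0.5×0.3996×95.4×20.3² = 7856 lb/ft.
Surcharge rectangle: K_a q H = 0.3996×332×20.3 = 2693 lb/ft.
Total = 7856 + 2693 = 10550 lb/ft.

10500 lb/ft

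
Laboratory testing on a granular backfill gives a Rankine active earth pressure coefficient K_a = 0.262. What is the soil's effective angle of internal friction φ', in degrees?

K_a = tan²(45° − φ/2) ⇒ 45° − φ/2 = arctan(√0.262) = 27.11°.
φ = 2(45° − 27.11°) = 35.79°.

35.8°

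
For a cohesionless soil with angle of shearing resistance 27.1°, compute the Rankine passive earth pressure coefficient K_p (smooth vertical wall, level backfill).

K_p = (1 + sin φ)/(1 − sin φ) = tan²(45° + 27.1°/2) = 2.673.

2.67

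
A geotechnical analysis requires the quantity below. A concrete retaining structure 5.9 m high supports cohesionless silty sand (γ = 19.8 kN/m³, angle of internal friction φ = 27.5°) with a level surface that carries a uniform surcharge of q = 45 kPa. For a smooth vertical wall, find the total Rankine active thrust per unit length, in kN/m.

225 kN/m

K_a = tan²(45° − φ/2) = 0.3682.
Soil triangle: ½ K_a γ H² = 0.5×0.3682×19.8×5.9² = 126.9 kN/m.
Surcharge rectangle: K_a q H = 0.3682×45×5.9 = 97.76 kN/m.
Total = 126.9 + 97.76 = 224.7 kN/m.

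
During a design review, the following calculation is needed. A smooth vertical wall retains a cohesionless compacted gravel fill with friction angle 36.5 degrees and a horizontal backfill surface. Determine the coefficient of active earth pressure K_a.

K_a = tan²(45° − φ/2) = tan²(26.75°) = 0.2541.

0.254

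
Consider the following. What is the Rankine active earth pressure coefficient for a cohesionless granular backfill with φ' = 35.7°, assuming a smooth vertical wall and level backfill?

K_a = (1 − sin φ)/(1 + sin φ) = (1 − sin 35.7°)/(1 + sin 35.7°) = 0.2630.

0.263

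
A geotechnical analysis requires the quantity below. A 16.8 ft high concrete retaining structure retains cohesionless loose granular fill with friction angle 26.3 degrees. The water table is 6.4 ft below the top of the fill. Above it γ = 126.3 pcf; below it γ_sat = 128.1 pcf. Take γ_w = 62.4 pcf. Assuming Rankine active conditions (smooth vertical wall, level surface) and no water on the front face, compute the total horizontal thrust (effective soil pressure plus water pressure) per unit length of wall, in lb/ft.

8990 lb/ft

K_a = tan²(45° − φ/2) = 0.3859.
γ' = 128.1 − 62.4 = 65.70 pcf. Depth below WT = 10.4 ft.
σ'_h at WT = K_a γ d_w = 312.0 psf; at base = 312.0 + K_a γ' × 10.4 = 575.7 psf.
P₁ (0–6.4 ft) = ½×312.0×6.4 = 998.3. P₂ (6.4–16.8 ft) = ½(312.0+575.7)×10.4 = 4616.
P_w = ½ γ_w h₂² = 0.5×62.4×10.4² = 3375. Total = 998.3+4616+3375 = 8988 lb/ft.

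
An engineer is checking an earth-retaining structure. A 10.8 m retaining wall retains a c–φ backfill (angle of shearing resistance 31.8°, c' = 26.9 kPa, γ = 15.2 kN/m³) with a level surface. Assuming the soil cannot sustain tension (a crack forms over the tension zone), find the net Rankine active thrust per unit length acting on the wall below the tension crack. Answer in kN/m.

K_a = 0.3098; √K_a = 0.5566.
Tension-crack depth z_c = 2c/(γ√K_a) = 2×26.9/(15.2×0.5566) = 6.359 m.
σ_a at base = K_a γ H − 2c√K_a = 0.3098×15.2×10.8 − 2×26.9×0.5566 = 20.91 kPa.
P_a = ½ × 20.91 × (H − z_c) = 0.5×20.91×4.441 = 46.43 kN/m.

46.4 kN/m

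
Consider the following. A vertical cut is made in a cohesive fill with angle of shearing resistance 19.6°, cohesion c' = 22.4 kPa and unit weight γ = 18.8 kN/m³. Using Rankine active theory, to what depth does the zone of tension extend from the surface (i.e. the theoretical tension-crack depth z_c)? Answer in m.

K_a = tan²(45° − 19.6°/2) = 0.4976; √K_a = 0.7054.
The active pressure is zero where K_a γ z = 2c√K_a, so z_c = 2c/(γ√K_a) = 2×22.4/(18.8×0.7054) = 3.378 m.

3.38 m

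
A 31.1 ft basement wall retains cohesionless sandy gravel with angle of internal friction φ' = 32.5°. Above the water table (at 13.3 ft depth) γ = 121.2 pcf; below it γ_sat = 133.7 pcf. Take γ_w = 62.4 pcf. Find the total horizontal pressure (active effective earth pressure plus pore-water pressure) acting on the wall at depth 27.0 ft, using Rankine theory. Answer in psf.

1630 psf

K_a = (1 − sin φ)/(1 + sin φ) = 0.3010.
γ' = 133.7 − 62.4 = 71.30 pcf.
Effective vertical stress at 27.0 ft: σ'_v = 121.2×13.3 + 71.30×13.7 = 2589 psf.
σ'_h = K_a σ'_v = 0.3010 × 2589 = 779.2 psf; u = γ_w × 13.7 = 854.9 psf.
Total σ_h = 779.2 + 854.9 = 1634 psf.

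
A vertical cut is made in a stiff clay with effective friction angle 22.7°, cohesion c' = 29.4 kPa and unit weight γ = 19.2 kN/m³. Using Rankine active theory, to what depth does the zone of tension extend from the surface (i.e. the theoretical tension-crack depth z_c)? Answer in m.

4.60 m

K_a = tan²(45° − 22.7°/2) = 0.4431; √K_a = 0.6657.
The active pressure is zero where K_a γ z = 2c√K_a, so z_c = 2c/(γ√K_a) = 2×29.4/(19.2×0.6657) = 4.601 m.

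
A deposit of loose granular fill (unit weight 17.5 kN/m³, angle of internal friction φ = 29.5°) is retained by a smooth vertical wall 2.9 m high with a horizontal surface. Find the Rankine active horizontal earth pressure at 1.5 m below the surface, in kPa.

8.93 kPa

K_a = (1 − sin φ)/(1 + sin φ) = 0.3401.
σ_h = K_a γ z = 0.3401 × 17.5 × 1.5 = 8.928 kPa.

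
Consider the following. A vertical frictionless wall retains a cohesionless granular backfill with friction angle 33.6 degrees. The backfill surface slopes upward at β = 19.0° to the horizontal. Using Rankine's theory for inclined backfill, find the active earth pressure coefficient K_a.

0.338

K_a = cos β · (cos β − √(cos²β − cos²φ)) / (cos β + √(cos²β − cos²φ)).
cos β = 0.9455, cos φ = 0.8329, √(cos²β − cos²φ) = 0.4475.
K_a = 0.9455 × (0.9455 − 0.4475)/(0.9455 + 0.4475) = 0.3380.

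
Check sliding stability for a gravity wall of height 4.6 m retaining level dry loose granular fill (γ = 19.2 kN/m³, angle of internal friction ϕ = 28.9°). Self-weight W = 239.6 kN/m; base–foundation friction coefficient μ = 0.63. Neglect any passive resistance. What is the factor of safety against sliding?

2.13

K_a = tan²(45° − 28.9°/2) = 0.3484.
P_a = ½K_aγH² = 0.5×0.3484×19.2×4.6² = 70.76 kN/m, acting at H/3 = 1.533 m above the base.
FS_sliding = μW / P_a = 0.63×239.6 / 70.76 = 2.133.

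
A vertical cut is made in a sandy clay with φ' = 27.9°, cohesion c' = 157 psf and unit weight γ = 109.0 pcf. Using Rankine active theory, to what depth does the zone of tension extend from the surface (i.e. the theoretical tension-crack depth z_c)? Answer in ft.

4.78 ft

K_a = tan²(45° − 27.9°/2) = 0.3625; √K_a = 0.6020.
The active pressure is zero where K_a γ z = 2c√K_a, so z_c = 2c/(γ√K_a) = 2×157/(109.0×0.6020) = 4.785 ft.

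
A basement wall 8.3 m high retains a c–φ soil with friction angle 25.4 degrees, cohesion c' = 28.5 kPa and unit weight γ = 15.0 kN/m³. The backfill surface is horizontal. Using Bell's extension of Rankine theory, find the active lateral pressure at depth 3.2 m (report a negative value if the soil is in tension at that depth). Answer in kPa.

K_a = (1 − sin φ)/(1 + sin φ) = 0.3996.
σ_a = K_a γ z − 2c√K_a = 0.3996×15.0×3.2 − 2×28.5×0.6322 = -16.85 kPa.

-16.9 kPa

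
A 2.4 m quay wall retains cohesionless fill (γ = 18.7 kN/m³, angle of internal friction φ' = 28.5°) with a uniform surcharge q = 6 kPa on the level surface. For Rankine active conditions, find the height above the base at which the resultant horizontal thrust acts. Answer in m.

0.884 m

K_a = 0.3540.
Triangular part P₁ = ½K_aγH² = 19.06 at H/3 = 0.8000 m; rectangular part P₂ = K_a q H = 5.097 at H/2 = 1.200 m.
ȳ = (P₁·0.8000 + P₂·1.200)/(P₁+P₂) = 0.8844 m.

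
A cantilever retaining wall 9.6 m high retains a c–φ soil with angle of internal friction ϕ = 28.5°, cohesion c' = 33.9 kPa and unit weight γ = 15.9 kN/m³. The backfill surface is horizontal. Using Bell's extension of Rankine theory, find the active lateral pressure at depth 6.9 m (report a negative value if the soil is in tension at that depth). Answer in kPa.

-1.50 kPa

K_a = (1 − sin φ)/(1 + sin φ) = 0.3540.
σ_a = K_a γ z − 2c√K_a = 0.3540×15.9×6.9 − 2×33.9×0.5949 = -1.505 kPa.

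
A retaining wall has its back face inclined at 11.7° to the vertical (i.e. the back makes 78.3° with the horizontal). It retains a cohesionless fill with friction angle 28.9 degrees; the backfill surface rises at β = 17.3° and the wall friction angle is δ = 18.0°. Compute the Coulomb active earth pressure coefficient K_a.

K_a = sin²(α+φ) / [sin²α · sin(α−δ) · (1 + √{sin(φ+δ)sin(φ−β) / (sin(α−δ)sin(α+β))})²].
With α = 78.3°, φ = 28.9°, δ = 18.0°, β = 17.3°: K_a = 0.5494.

0.549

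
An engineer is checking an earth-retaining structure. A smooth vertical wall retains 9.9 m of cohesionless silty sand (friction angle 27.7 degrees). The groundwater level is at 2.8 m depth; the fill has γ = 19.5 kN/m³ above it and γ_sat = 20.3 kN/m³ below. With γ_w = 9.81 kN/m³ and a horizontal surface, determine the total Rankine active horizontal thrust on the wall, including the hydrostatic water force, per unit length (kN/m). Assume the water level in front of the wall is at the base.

K_a = tan²(45° − φ/2) = 0.3653.
γ' = 20.3 − 9.81 = 10.49 kN/m³. Depth below WT = 7.1 m.
σ'_h at WT = K_a γ d_w = 19.95 kPa; at base = 19.95 + K_a γ' × 7.1 = 47.16 kPa.
P₁ (0–2.8 m) = ½×19.95×2.8 = 27.93. P₂ (2.8–9.9 m) = ½(19.95+47.16)×7.1 = 238.2.
P_w = ½ γ_w h₂² = 0.5×9.81×7.1² = 247.3. Total = 27.93+238.2+247.3 = 513.4 kN/m.

513 kN/m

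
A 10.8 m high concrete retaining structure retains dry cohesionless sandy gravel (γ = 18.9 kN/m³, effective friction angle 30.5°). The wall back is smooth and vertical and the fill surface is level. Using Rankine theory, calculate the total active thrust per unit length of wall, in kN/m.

K_a = tan²(45° − φ/2) = 0.3267.
P_a = ½ K_a γ H² = 0.5 × 0.3267 × 18.9 × 10.8² = 360.1 kN/m.

360 kN/m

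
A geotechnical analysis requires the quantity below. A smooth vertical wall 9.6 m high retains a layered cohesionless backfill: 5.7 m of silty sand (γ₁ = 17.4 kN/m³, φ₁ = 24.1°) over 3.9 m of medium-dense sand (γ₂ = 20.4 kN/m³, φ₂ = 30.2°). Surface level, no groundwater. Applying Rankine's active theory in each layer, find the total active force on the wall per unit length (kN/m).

K_a1 = tan²(45°−24.1°/2) = 0.4201; K_a2 = tan²(45°−30.2°/2) = 0.3307.
Layer 1: σ at base = K_a1 γ₁ h₁ = 41.67 kPa; P₁ = ½×41.67×5.7 = 118.8.
Layer 2: σ_v at top = γ₁h₁ = 99.18; σ_h top = K_a2×99.18 = 32.79; σ_h base = K_a2×(99.18+20.4×3.9) = 59.10.
P₂ = ½(32.79+59.10)×3.9 = 179.2. Total P_a = 118.8+179.2 = 297.9 kN/m.

298 kN/m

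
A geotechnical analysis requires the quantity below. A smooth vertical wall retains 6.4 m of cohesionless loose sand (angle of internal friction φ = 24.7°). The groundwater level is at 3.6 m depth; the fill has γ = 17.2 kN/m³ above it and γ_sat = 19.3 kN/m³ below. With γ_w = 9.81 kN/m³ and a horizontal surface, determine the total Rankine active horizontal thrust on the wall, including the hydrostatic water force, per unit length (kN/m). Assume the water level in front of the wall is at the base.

K_a = tan²(45° − φ/2) = 0.4106.
γ' = 19.3 − 9.81 = 9.490 kN/m³. Depth below WT = 2.8 m.
σ'_h at WT = K_a γ d_w = 25.42 kPa; at base = 25.42 + K_a γ' × 2.8 = 36.33 kPa.
P₁ (0–3.6 m) = ½×25.42×3.6 = 45.76. P₂ (3.6–6.4 m) = ½(25.42+36.33)×2.8 = 86.46.
P_w = ½ γ_w h₂² = 0.5×9.81×2.8² = 38.46. Total = 45.76+86.46+38.46 = 170.7 kN/m.

171 kN/m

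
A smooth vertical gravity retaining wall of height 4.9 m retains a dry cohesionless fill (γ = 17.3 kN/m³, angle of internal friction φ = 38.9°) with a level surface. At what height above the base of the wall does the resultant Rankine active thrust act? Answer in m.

1.63 m

K_a = 0.2285.
The pressure distribution is triangular, so the resultant acts at H/3 above the base = 4.9/3 = 1.633 m.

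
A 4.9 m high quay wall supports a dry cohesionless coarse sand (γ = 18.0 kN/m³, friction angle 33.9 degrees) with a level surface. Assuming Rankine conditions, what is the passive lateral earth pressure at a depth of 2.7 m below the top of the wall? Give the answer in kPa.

171 kPa

K_p = (1 + sin φ)/(1 − sin φ) = 3.522.
σ_h = K_p γ z = 3.522 × 18.0 × 2.7 = 171.2 kPa.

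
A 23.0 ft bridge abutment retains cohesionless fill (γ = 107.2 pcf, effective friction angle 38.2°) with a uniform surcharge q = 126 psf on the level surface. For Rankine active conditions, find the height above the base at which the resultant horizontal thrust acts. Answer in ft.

8.02 ft

K_a = 0.2358.
Triangular part P₁ = ½K_aγH² = 6685 at H/3 = 7.667 ft; rectangular part P₂ = K_a q H = 683.3 at H/2 = 11.50 ft.
ȳ = (P₁·7.667 + P₂·11.50)/(P₁+P₂) = 8.022 ft.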